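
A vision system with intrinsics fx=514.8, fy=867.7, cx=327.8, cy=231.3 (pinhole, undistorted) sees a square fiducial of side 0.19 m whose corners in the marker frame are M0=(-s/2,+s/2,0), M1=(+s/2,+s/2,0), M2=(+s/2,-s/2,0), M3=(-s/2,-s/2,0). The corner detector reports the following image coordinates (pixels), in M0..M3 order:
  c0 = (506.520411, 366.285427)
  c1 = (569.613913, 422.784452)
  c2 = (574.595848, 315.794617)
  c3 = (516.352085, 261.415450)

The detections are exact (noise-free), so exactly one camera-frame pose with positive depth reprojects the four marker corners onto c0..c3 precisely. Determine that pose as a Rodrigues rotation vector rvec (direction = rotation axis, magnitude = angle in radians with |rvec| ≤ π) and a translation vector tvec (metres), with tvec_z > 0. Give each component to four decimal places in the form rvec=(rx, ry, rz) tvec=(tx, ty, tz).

Intrinsics K: fx=514.8, fy=867.7, cx=327.8, cy=231.3
Marker side s = 0.19 m; corners in marker frame (Z=0):
  M0 = (-0.0950, +0.0950, 0)
  M1 = (+0.0950, +0.0950, 0)
  M2 = (+0.0950, -0.0950, 0)
  M3 = (-0.0950, -0.0950, 0)
Detected image corners:
  c0 = (506.520411, 366.285427) px
  c1 = (569.613913, 422.784452) px
  c2 = (574.595848, 315.794617) px
  c3 = (516.352085, 261.415450) px
Planar DLT: solve 8×8 A·h = b for H (H[2,2]=1):
  H  [+377.30730 -259.64871 +542.22508]
  H  [+328.44670 +418.37756 +339.80366]
  H  [+0.10797 -0.40755 +1.00000]
B = K⁻¹H; ‖b₁‖=0.758356, ‖b₂‖=0.758356; λ = 2/(‖b₁‖+‖b₂‖) = 1.318642, sign → tz>0 ⇒ λ=+1.318642
r₁ = λ·B[:,0] = (+0.87581,+0.46119,+0.14237); r₂ = λ·B[:,1] = (-0.32289,+0.77906,-0.53741)
r₃ = r₁×r₂ = (-0.35876,+0.42470,+0.83122); SVD([r₁ r₂ r₃]) → R = UVᵀ:
  R  [+0.87581 -0.32289 -0.35876]
  R  [+0.46119 +0.77906 +0.42470]
  R  [+0.14237 -0.53741 +0.83122]
t = (+0.54924, +0.16489, +1.31864) m
tr R = 2.486087; θ = arccos((tr R − 1)/2) = 0.733190 rad = 42.009°
axis k = ((R−Rᵀ)₃₂, (R−Rᵀ)₁₃, (R−Rᵀ)₂₁) / (2 sinθ) = (-0.718799, -0.374400, +0.585792)
rvec = θ·k = (-0.527016, -0.274506, +0.429497)

rvec=(-0.5270, -0.2745, 0.4295) tvec=(0.5492, 0.1649, 1.3186)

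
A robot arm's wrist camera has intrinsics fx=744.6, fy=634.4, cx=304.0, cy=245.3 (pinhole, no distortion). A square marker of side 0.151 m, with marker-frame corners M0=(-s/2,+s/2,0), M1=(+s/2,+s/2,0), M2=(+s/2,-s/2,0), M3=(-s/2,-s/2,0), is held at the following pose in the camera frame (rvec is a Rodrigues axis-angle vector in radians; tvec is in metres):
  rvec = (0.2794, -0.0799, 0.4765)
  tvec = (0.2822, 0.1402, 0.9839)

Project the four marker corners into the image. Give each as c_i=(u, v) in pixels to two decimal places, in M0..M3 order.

c0=(439.37, 354.77) c1=(534.89, 394.20) c2=(597.04, 316.31) c3=(499.18, 273.61)

Intrinsics K: fx=744.6, fy=634.4, cx=304.0, cy=245.3
Marker side s = 0.151 m; corners in marker frame (Z=0):
  M0 = (-0.0755, +0.0755, 0)
  M1 = (+0.0755, +0.0755, 0)
  M2 = (+0.0755, -0.0755, 0)
  M3 = (-0.0755, -0.0755, 0)
rvec = (0.2794, -0.0799, 0.4765), |rvec| = θ = 0.55812 rad = 31.978°
Rodrigues: sinθ=0.52959, 1−cosθ=0.15175; R = I + sinθ·[k]× + (1−cosθ)·[k]×²:
    [+0.88628 -0.46302 -0.01096]
    [+0.44127 +0.85136 -0.28367]
    [+0.14067 +0.24657 +0.95886]
t = (0.2822, 0.1402, 0.9839) m
M0: Pc = R·M0+t = (+0.18033, +0.17116, +0.99190); u = 744.6·(+0.18033)/0.99190 + 304.0 = 439.3692, v = 634.4·(+0.17116)/0.99190 + 245.3 = 354.7724
M1: Pc = R·M1+t = (+0.31416, +0.23779, +1.01314); u = 744.6·(+0.31416)/1.01314 + 304.0 = 534.8876, v = 634.4·(+0.23779)/1.01314 + 245.3 = 394.2001
M2: Pc = R·M2+t = (+0.38407, +0.10924, +0.97590); u = 744.6·(+0.38407)/0.97590 + 304.0 = 597.0410, v = 634.4·(+0.10924)/0.97590 + 245.3 = 316.3117
M3: Pc = R·M3+t = (+0.25024, +0.04261, +0.95466); u = 744.6·(+0.25024)/0.95466 + 304.0 = 499.1804, v = 634.4·(+0.04261)/0.95466 + 245.3 = 273.6132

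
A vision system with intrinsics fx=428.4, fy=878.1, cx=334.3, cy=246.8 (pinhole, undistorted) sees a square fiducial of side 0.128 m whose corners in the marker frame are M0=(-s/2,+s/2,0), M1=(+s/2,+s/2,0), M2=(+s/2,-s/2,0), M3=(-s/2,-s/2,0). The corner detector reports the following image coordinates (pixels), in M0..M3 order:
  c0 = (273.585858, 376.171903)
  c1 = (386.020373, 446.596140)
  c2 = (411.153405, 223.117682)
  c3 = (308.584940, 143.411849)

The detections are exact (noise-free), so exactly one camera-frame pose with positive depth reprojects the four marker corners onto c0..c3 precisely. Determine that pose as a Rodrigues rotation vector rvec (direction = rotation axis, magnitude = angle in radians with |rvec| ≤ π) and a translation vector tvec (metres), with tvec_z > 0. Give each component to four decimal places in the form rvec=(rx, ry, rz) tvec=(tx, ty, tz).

rvec=(-0.2343, -0.2812, 0.3038) tvec=(0.0139, 0.0252, 0.4650)

Intrinsics K: fx=428.4, fy=878.1, cx=334.3, cy=246.8
Marker side s = 0.128 m; corners in marker frame (Z=0):
  M0 = (-0.0640, +0.0640, 0)
  M1 = (+0.0640, +0.0640, 0)
  M2 = (+0.0640, -0.0640, 0)
  M3 = (-0.0640, -0.0640, 0)
Detected image corners:
  c0 = (273.585858, 376.171903) px
  c1 = (386.020373, 446.596140) px
  c2 = (411.153405, 223.117682) px
  c3 = (308.584940, 143.411849) px
Planar DLT: solve 8×8 A·h = b for H (H[2,2]=1):
  H  [+1013.31508 -431.97752 +347.13408]
  H  [+738.56368 +1609.99467 +294.34398]
  H  [+0.50713 -0.57516 +1.00000]
B = K⁻¹H; ‖b₁‖=2.150470, ‖b₂‖=2.150470; λ = 2/(‖b₁‖+‖b₂‖) = 0.465015, sign → tz>0 ⇒ λ=+0.465015
r₁ = λ·B[:,0] = (+0.91590,+0.32484,+0.23582); r₂ = λ·B[:,1] = (-0.26019,+0.92778,-0.26746)
r₃ = r₁×r₂ = (-0.30567,+0.18361,+0.93427); SVD([r₁ r₂ r₃]) → R = UVᵀ:
  R  [+0.91590 -0.26019 -0.30567]
  R  [+0.32484 +0.92778 +0.18361]
  R  [+0.23582 -0.26746 +0.93427]
t = (+0.01393, +0.02518, +0.46501) m
tr R = 2.777938; θ = arccos((tr R − 1)/2) = 0.475708 rad = 27.256°
axis k = ((R−Rᵀ)₃₂, (R−Rᵀ)₁₃, (R−Rᵀ)₂₁) / (2 sinθ) = (-0.492465, -0.591198, +0.638720)
rvec = θ·k = (-0.234269, -0.281237, +0.303844)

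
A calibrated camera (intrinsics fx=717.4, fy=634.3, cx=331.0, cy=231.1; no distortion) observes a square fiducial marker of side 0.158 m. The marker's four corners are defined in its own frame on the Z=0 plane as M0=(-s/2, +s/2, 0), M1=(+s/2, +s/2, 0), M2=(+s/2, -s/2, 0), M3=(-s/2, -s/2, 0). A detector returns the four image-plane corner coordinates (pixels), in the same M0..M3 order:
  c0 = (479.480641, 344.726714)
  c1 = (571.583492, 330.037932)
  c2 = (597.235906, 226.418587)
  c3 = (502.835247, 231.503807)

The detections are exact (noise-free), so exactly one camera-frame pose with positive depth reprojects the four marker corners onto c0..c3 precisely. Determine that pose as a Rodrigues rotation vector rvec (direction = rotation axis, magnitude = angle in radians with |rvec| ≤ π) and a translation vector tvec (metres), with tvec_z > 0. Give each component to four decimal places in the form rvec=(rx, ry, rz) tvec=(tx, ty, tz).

rvec=(0.2965, -0.5383, 0.0349) tvec=(0.2518, 0.0726, 0.8658)

Intrinsics K: fx=717.4, fy=634.3, cx=331.0, cy=231.1
Marker side s = 0.158 m; corners in marker frame (Z=0):
  M0 = (-0.0790, +0.0790, 0)
  M1 = (+0.0790, +0.0790, 0)
  M2 = (+0.0790, -0.0790, 0)
  M3 = (-0.0790, -0.0790, 0)
Detected image corners:
  c0 = (479.480641, 344.726714) px
  c1 = (571.583492, 330.037932) px
  c2 = (597.235906, 226.418587) px
  c3 = (502.835247, 231.503807) px
Planar DLT: solve 8×8 A·h = b for H (H[2,2]=1):
  H  [+906.74735 +11.67124 +539.65243]
  H  [+103.45053 +772.78010 +284.27242]
  H  [+0.58894 +0.31071 +1.00000]
B = K⁻¹H; ‖b₁‖=1.154978, ‖b₂‖=1.154978; λ = 2/(‖b₁‖+‖b₂‖) = 0.865818, sign → tz>0 ⇒ λ=+0.865818
r₁ = λ·B[:,0] = (+0.85907,-0.04457,+0.50992); r₂ = λ·B[:,1] = (-0.11004,+0.95683,+0.26902)
r₃ = r₁×r₂ = (-0.49990,-0.28721,+0.81708); SVD([r₁ r₂ r₃]) → R = UVᵀ:
  R  [+0.85907 -0.11004 -0.49990]
  R  [-0.04457 +0.95683 -0.28721]
  R  [+0.50992 +0.26902 +0.81708]
t = (+0.25182, +0.07258, +0.86582) m
tr R = 2.632971; θ = arccos((tr R − 1)/2) = 0.615499 rad = 35.265°
axis k = ((R−Rᵀ)₃₂, (R−Rᵀ)₁₃, (R−Rᵀ)₂₁) / (2 sinθ) = (+0.481699, -0.874501, +0.056691)
rvec = θ·k = (+0.296485, -0.538254, +0.034893)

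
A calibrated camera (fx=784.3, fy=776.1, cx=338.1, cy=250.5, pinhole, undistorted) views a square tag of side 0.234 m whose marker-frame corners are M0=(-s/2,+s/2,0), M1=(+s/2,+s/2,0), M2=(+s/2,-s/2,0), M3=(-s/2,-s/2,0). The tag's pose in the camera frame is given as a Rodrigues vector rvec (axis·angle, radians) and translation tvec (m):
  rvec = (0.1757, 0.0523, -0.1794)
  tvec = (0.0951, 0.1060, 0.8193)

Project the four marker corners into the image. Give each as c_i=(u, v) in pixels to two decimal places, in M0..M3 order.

Intrinsics K: fx=784.3, fy=776.1, cx=338.1, cy=250.5
Marker side s = 0.234 m; corners in marker frame (Z=0):
  M0 = (-0.1170, +0.1170, 0)
  M1 = (+0.1170, +0.1170, 0)
  M2 = (+0.1170, -0.1170, 0)
  M3 = (-0.1170, -0.1170, 0)
rvec = (0.1757, 0.0523, -0.1794), |rvec| = θ = 0.25650 rad = 14.696°
Rodrigues: sinθ=0.25369, 1−cosθ=0.03272; R = I + sinθ·[k]× + (1−cosθ)·[k]×²:
    [+0.98264 +0.18201 +0.03605]
    [-0.17287 +0.96865 -0.17845]
    [-0.06740 +0.16911 +0.98329]
t = (0.0951, 0.1060, 0.8193) m
M0: Pc = R·M0+t = (+0.00143, +0.23956, +0.84697); u = 784.3·(+0.00143)/0.84697 + 338.1 = 339.4211, v = 776.1·(+0.23956)/0.84697 + 250.5 = 470.0117
M1: Pc = R·M1+t = (+0.23136, +0.19911, +0.83120); u = 784.3·(+0.23136)/0.83120 + 338.1 = 556.4088, v = 776.1·(+0.19911)/0.83120 + 250.5 = 436.4070
M2: Pc = R·M2+t = (+0.18877, -0.02756, +0.79163); u = 784.3·(+0.18877)/0.79163 + 338.1 = 525.1260, v = 776.1·(-0.02756)/0.79163 + 250.5 = 223.4833
M3: Pc = R·M3+t = (-0.04116, +0.01289, +0.80740); u = 784.3·(-0.04116)/0.80740 + 338.1 = 298.1143, v = 776.1·(+0.01289)/0.80740 + 250.5 = 262.8944

c0=(339.42, 470.01) c1=(556.41, 436.41) c2=(525.13, 223.48) c3=(298.11, 262.89)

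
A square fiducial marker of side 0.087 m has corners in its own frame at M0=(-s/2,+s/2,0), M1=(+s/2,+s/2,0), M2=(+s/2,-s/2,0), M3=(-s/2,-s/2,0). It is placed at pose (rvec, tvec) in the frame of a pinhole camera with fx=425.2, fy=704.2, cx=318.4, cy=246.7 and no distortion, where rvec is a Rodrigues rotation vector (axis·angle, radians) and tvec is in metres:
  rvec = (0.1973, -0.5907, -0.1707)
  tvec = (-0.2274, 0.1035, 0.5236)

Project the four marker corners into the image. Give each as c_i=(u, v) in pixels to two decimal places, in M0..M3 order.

Intrinsics K: fx=425.2, fy=704.2, cx=318.4, cy=246.7
Marker side s = 0.087 m; corners in marker frame (Z=0):
  M0 = (-0.0435, +0.0435, 0)
  M1 = (+0.0435, +0.0435, 0)
  M2 = (+0.0435, -0.0435, 0)
  M3 = (-0.0435, -0.0435, 0)
rvec = (0.1973, -0.5907, -0.1707), |rvec| = θ = 0.64575 rad = 36.999°
Rodrigues: sinθ=0.60180, 1−cosθ=0.20135; R = I + sinθ·[k]× + (1−cosθ)·[k]×²:
    [+0.81745 +0.10281 -0.56676]
    [-0.21536 +0.96713 -0.13518]
    [+0.53423 +0.23256 +0.81272]
t = (-0.2274, 0.1035, 0.5236) m
M0: Pc = R·M0+t = (-0.25849, +0.15494, +0.51048); u = 425.2·(-0.25849)/0.51048 + 318.4 = 103.0944, v = 704.2·(+0.15494)/0.51048 + 246.7 = 460.4364
M1: Pc = R·M1+t = (-0.18737, +0.13620, +0.55696); u = 425.2·(-0.18737)/0.55696 + 318.4 = 175.3557, v = 704.2·(+0.13620)/0.55696 + 246.7 = 418.9106
M2: Pc = R·M2+t = (-0.19631, +0.05206, +0.53672); u = 425.2·(-0.19631)/0.53672 + 318.4 = 162.8777, v = 704.2·(+0.05206)/0.53672 + 246.7 = 315.0068
M3: Pc = R·M3+t = (-0.26743, +0.07080, +0.49024); u = 425.2·(-0.26743)/0.49024 + 318.4 = 86.4512, v = 704.2·(+0.07080)/0.49024 + 246.7 = 348.3957

c0=(103.09, 460.44) c1=(175.36, 418.91) c2=(162.88, 315.01) c3=(86.45, 348.40)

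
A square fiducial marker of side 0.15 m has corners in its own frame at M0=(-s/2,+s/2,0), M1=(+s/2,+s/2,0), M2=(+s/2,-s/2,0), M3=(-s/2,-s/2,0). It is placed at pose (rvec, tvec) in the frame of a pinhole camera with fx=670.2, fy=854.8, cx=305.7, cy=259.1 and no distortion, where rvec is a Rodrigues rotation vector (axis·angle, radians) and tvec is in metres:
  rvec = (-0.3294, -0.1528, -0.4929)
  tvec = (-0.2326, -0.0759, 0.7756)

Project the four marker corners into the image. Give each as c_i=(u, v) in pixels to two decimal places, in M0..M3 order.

Intrinsics K: fx=670.2, fy=854.8, cx=305.7, cy=259.1
Marker side s = 0.15 m; corners in marker frame (Z=0):
  M0 = (-0.0750, +0.0750, 0)
  M1 = (+0.0750, +0.0750, 0)
  M2 = (+0.0750, -0.0750, 0)
  M3 = (-0.0750, -0.0750, 0)
rvec = (-0.3294, -0.1528, -0.4929), |rvec| = θ = 0.61221 rad = 35.077°
Rodrigues: sinθ=0.57468, 1−cosθ=0.18162; R = I + sinθ·[k]× + (1−cosθ)·[k]×²:
    [+0.87096 +0.48707 -0.06476]
    [-0.43829 +0.82969 +0.34570]
    [+0.22211 -0.27271 +0.93611]
t = (-0.2326, -0.0759, 0.7756) m
M0: Pc = R·M0+t = (-0.26139, +0.01920, +0.73849); u = 670.2·(-0.26139)/0.73849 + 305.7 = 68.4796, v = 854.8·(+0.01920)/0.73849 + 259.1 = 281.3227
M1: Pc = R·M1+t = (-0.13075, -0.04654, +0.77180); u = 670.2·(-0.13075)/0.77180 + 305.7 = 192.1646, v = 854.8·(-0.04654)/0.77180 + 259.1 = 207.5499
M2: Pc = R·M2+t = (-0.20381, -0.17100, +0.81271); u = 670.2·(-0.20381)/0.81271 + 305.7 = 137.6299, v = 854.8·(-0.17100)/0.81271 + 259.1 = 79.2454
M3: Pc = R·M3+t = (-0.33445, -0.10526, +0.77940); u = 670.2·(-0.33445)/0.77940 + 305.7 = 18.1053, v = 854.8·(-0.10526)/0.77940 + 259.1 = 143.6617

c0=(68.48, 281.32) c1=(192.16, 207.55) c2=(137.63, 79.25) c3=(18.11, 143.66)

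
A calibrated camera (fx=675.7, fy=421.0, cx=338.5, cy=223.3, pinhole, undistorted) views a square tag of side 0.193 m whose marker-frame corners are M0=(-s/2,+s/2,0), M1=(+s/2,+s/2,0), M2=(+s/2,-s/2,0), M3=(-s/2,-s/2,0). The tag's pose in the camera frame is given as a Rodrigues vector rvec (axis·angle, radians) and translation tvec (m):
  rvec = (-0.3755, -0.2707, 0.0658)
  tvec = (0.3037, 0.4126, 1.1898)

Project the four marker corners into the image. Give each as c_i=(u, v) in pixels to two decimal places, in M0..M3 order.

Intrinsics K: fx=675.7, fy=421.0, cx=338.5, cy=223.3
Marker side s = 0.193 m; corners in marker frame (Z=0):
  M0 = (-0.0965, +0.0965, 0)
  M1 = (+0.0965, +0.0965, 0)
  M2 = (+0.0965, -0.0965, 0)
  M3 = (-0.0965, -0.0965, 0)
rvec = (-0.3755, -0.2707, 0.0658), |rvec| = θ = 0.46756 rad = 26.789°
Rodrigues: sinθ=0.45071, 1−cosθ=0.10733; R = I + sinθ·[k]× + (1−cosθ)·[k]×²:
    [+0.96190 -0.01352 -0.27307]
    [+0.11333 +0.92865 +0.35322]
    [+0.24881 -0.37071 +0.89480]
t = (0.3037, 0.4126, 1.1898) m
M0: Pc = R·M0+t = (+0.20957, +0.49128, +1.13002); u = 675.7·(+0.20957)/1.13002 + 338.5 = 463.8148, v = 421.0·(+0.49128)/1.13002 + 223.3 = 406.3311
M1: Pc = R·M1+t = (+0.39522, +0.51315, +1.17804); u = 675.7·(+0.39522)/1.17804 + 338.5 = 565.1897, v = 421.0·(+0.51315)/1.17804 + 223.3 = 406.6871
M2: Pc = R·M2+t = (+0.39783, +0.33392, +1.24958); u = 675.7·(+0.39783)/1.24958 + 338.5 = 553.6215, v = 421.0·(+0.33392)/1.24958 + 223.3 = 335.8024
M3: Pc = R·M3+t = (+0.21218, +0.31205, +1.20156); u = 675.7·(+0.21218)/1.20156 + 338.5 = 457.8207, v = 421.0·(+0.31205)/1.20156 + 223.3 = 332.6346

c0=(463.81, 406.33) c1=(565.19, 406.69) c2=(553.62, 335.80) c3=(457.82, 332.63)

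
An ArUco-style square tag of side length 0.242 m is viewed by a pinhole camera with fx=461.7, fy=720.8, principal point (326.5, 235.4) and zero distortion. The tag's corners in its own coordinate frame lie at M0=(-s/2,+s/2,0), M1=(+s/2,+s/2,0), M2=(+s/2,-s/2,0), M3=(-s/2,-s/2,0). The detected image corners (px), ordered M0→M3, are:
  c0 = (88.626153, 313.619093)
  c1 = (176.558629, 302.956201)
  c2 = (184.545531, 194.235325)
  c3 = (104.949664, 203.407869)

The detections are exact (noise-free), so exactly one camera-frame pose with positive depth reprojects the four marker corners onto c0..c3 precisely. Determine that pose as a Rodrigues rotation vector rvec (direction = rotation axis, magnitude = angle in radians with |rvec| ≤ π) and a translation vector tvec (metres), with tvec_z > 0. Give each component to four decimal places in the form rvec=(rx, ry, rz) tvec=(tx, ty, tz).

rvec=(-0.5835, -0.0031, -0.0811) tvec=(-0.5468, 0.0288, 1.3470)

Intrinsics K: fx=461.7, fy=720.8, cx=326.5, cy=235.4
Marker side s = 0.242 m; corners in marker frame (Z=0):
  M0 = (-0.1210, +0.1210, 0)
  M1 = (+0.1210, +0.1210, 0)
  M2 = (+0.1210, -0.1210, 0)
  M3 = (-0.1210, -0.1210, 0)
Detected image corners:
  c0 = (88.626153, 313.619093) px
  c1 = (176.558629, 302.956201) px
  c2 = (184.545531, 194.235325) px
  c3 = (104.949664, 203.407869) px
Planar DLT: solve 8×8 A·h = b for H (H[2,2]=1):
  H  [+347.95128 -106.82993 +139.06794]
  H  [-35.94874 +348.76352 +250.83793]
  H  [+0.01925 -0.40847 +1.00000]
B = K⁻¹H; ‖b₁‖=0.742394, ‖b₂‖=0.742394; λ = 2/(‖b₁‖+‖b₂‖) = 1.346994, sign → tz>0 ⇒ λ=+1.346994
r₁ = λ·B[:,0] = (+0.99680,-0.07565,+0.02593); r₂ = λ·B[:,1] = (+0.07741,+0.83144,-0.55020)
r₃ = r₁×r₂ = (+0.02006,+0.55045,+0.83463); SVD([r₁ r₂ r₃]) → R = UVᵀ:
  R  [+0.99680 +0.07741 +0.02006]
  R  [-0.07565 +0.83144 +0.55045]
  R  [+0.02593 -0.55020 +0.83463]
t = (-0.54683, +0.02885, +1.34699) m
tr R = 2.662864; θ = arccos((tr R − 1)/2) = 0.589117 rad = 33.754°
axis k = ((R−Rᵀ)₃₂, (R−Rᵀ)₁₃, (R−Rᵀ)₂₁) / (2 sinθ) = (-0.990455, -0.005283, -0.137737)
rvec = θ·k = (-0.583493, -0.003113, -0.081143)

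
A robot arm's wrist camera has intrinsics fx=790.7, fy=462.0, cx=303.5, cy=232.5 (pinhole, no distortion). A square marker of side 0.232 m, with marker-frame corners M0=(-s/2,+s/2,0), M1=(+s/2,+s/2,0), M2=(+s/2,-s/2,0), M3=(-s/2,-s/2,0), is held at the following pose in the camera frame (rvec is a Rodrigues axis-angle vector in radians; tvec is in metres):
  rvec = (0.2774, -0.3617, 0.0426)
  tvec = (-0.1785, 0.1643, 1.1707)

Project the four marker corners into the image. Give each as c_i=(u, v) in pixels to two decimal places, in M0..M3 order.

c0=(100.71, 342.75) c1=(252.22, 334.74) c2=(263.64, 252.77) c3=(104.66, 255.08)

Intrinsics K: fx=790.7, fy=462.0, cx=303.5, cy=232.5
Marker side s = 0.232 m; corners in marker frame (Z=0):
  M0 = (-0.1160, +0.1160, 0)
  M1 = (+0.1160, +0.1160, 0)
  M2 = (+0.1160, -0.1160, 0)
  M3 = (-0.1160, -0.1160, 0)
rvec = (0.2774, -0.3617, 0.0426), |rvec| = θ = 0.45781 rad = 26.231°
Rodrigues: sinθ=0.44199, 1−cosθ=0.10298; R = I + sinθ·[k]× + (1−cosθ)·[k]×²:
    [+0.93483 -0.09043 -0.34339]
    [-0.00817 +0.96130 -0.27538]
    [+0.35500 +0.26024 +0.89791]
t = (-0.1785, 0.1643, 1.1707) m
M0: Pc = R·M0+t = (-0.29743, +0.27676, +1.15971); u = 790.7·(-0.29743)/1.15971 + 303.5 = 100.7096, v = 462.0·(+0.27676)/1.15971 + 232.5 = 342.7541
M1: Pc = R·M1+t = (-0.08055, +0.27486, +1.24207); u = 790.7·(-0.08055)/1.24207 + 303.5 = 252.2225, v = 462.0·(+0.27486)/1.24207 + 232.5 = 334.7381
M2: Pc = R·M2+t = (-0.05957, +0.05184, +1.18169); u = 790.7·(-0.05957)/1.18169 + 303.5 = 263.6399, v = 462.0·(+0.05184)/1.18169 + 232.5 = 252.7682
M3: Pc = R·M3+t = (-0.27645, +0.05374, +1.09933); u = 790.7·(-0.27645)/1.09933 + 303.5 = 104.6613, v = 462.0·(+0.05374)/1.09933 + 232.5 = 255.0832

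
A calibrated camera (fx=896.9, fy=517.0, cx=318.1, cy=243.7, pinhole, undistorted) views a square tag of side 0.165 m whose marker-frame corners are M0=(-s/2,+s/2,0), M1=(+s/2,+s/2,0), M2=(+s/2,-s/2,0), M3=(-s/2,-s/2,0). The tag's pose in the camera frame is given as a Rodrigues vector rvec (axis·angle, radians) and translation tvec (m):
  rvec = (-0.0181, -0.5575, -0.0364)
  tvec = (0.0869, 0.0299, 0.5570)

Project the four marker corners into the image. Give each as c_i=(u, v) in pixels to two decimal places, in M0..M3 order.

Intrinsics K: fx=896.9, fy=517.0, cx=318.1, cy=243.7
Marker side s = 0.165 m; corners in marker frame (Z=0):
  M0 = (-0.0825, +0.0825, 0)
  M1 = (+0.0825, +0.0825, 0)
  M2 = (+0.0825, -0.0825, 0)
  M3 = (-0.0825, -0.0825, 0)
rvec = (-0.0181, -0.5575, -0.0364), |rvec| = θ = 0.55898 rad = 32.027°
Rodrigues: sinθ=0.53032, 1−cosθ=0.15220; R = I + sinθ·[k]× + (1−cosθ)·[k]×²:
    [+0.84796 +0.03945 -0.52860]
    [-0.02962 +0.99920 +0.02706]
    [+0.52924 -0.00729 +0.84844]
t = (0.0869, 0.0299, 0.5570) m
M0: Pc = R·M0+t = (+0.02020, +0.11478, +0.51274); u = 896.9·(+0.02020)/0.51274 + 318.1 = 353.4315, v = 517.0·(+0.11478)/0.51274 + 243.7 = 359.4315
M1: Pc = R·M1+t = (+0.16011, +0.10989, +0.60006); u = 896.9·(+0.16011)/0.60006 + 318.1 = 557.4148, v = 517.0·(+0.10989)/0.60006 + 243.7 = 338.3790
M2: Pc = R·M2+t = (+0.15360, -0.05498, +0.60126); u = 896.9·(+0.15360)/0.60126 + 318.1 = 547.2267, v = 517.0·(-0.05498)/0.60126 + 243.7 = 196.4276
M3: Pc = R·M3+t = (+0.01369, -0.05009, +0.51394); u = 896.9·(+0.01369)/0.51394 + 318.1 = 341.9895, v = 517.0·(-0.05009)/0.51394 + 243.7 = 193.3116

c0=(353.43, 359.43) c1=(557.41, 338.38) c2=(547.23, 196.43) c3=(341.99, 193.31)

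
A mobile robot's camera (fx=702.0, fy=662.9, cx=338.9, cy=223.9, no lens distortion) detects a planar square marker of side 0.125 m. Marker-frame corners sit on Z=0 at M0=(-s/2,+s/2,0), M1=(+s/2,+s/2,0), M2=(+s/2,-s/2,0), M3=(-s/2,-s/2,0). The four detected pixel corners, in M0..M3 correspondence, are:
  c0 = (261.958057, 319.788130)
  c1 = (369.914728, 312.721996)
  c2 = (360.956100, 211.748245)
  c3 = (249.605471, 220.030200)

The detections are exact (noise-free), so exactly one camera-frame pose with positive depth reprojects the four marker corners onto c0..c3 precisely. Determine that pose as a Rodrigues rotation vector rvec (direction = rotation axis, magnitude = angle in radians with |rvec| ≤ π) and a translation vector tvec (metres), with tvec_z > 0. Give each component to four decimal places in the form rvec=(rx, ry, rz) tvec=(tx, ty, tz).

Intrinsics K: fx=702.0, fy=662.9, cx=338.9, cy=223.9
Marker side s = 0.125 m; corners in marker frame (Z=0):
  M0 = (-0.0625, +0.0625, 0)
  M1 = (+0.0625, +0.0625, 0)
  M2 = (+0.0625, -0.0625, 0)
  M3 = (-0.0625, -0.0625, 0)
Detected image corners:
  c0 = (261.958057, 319.788130) px
  c1 = (369.914728, 312.721996) px
  c2 = (360.956100, 211.748245) px
  c3 = (249.605471, 220.030200) px
Planar DLT: solve 8×8 A·h = b for H (H[2,2]=1):
  H  [+852.97057 +164.55754 +310.42831]
  H  [-81.90968 +870.78742 +266.89092]
  H  [-0.07740 +0.25513 +1.00000]
B = K⁻¹H; ‖b₁‖=1.258591, ‖b₂‖=1.258591; λ = 2/(‖b₁‖+‖b₂‖) = 0.794539, sign → tz>0 ⇒ λ=+0.794539
r₁ = λ·B[:,0] = (+0.99510,-0.07740,-0.06150); r₂ = λ·B[:,1] = (+0.08839,+0.97524,+0.20271)
r₃ = r₁×r₂ = (+0.04429,-0.20716,+0.97730); SVD([r₁ r₂ r₃]) → R = UVᵀ:
  R  [+0.99510 +0.08839 +0.04429]
  R  [-0.07740 +0.97524 -0.20716]
  R  [-0.06150 +0.20271 +0.97730]
t = (-0.03222, +0.05153, +0.79454) m
tr R = 2.947647; θ = arccos((tr R − 1)/2) = 0.229310 rad = 13.139°
axis k = ((R−Rᵀ)₃₂, (R−Rᵀ)₁₃, (R−Rᵀ)₂₁) / (2 sinθ) = (+0.901586, +0.232696, -0.364685)
rvec = θ·k = (+0.206743, +0.053360, -0.083626)

rvec=(0.2067, 0.0534, -0.0836) tvec=(-0.0322, 0.0515, 0.7945)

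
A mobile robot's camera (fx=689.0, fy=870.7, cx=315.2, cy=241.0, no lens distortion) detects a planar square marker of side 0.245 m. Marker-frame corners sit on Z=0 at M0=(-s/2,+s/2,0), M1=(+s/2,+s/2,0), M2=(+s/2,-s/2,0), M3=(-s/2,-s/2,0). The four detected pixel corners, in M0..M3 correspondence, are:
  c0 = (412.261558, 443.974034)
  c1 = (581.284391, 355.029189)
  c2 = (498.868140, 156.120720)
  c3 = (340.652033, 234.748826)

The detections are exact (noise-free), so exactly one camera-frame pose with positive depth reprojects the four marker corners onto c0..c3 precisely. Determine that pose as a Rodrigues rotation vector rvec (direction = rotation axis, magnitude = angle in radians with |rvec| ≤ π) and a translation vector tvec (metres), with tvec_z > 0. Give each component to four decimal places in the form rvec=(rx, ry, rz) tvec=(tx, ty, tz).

Intrinsics K: fx=689.0, fy=870.7, cx=315.2, cy=241.0
Marker side s = 0.245 m; corners in marker frame (Z=0):
  M0 = (-0.1225, +0.1225, 0)
  M1 = (+0.1225, +0.1225, 0)
  M2 = (+0.1225, -0.1225, 0)
  M3 = (-0.1225, -0.1225, 0)
Detected image corners:
  c0 = (412.261558, 443.974034) px
  c1 = (581.284391, 355.029189) px
  c2 = (498.868140, 156.120720) px
  c3 = (340.652033, 234.748826) px
Planar DLT: solve 8×8 A·h = b for H (H[2,2]=1):
  H  [+703.74354 +173.72135 +457.62034]
  H  [-317.34495 +741.30176 +293.21557]
  H  [+0.08017 -0.30732 +1.00000]
B = K⁻¹H; ‖b₁‖=1.060949, ‖b₂‖=1.060949; λ = 2/(‖b₁‖+‖b₂‖) = 0.942552, sign → tz>0 ⇒ λ=+0.942552
r₁ = λ·B[:,0] = (+0.92815,-0.36445,+0.07556); r₂ = λ·B[:,1] = (+0.37016,+0.88265,-0.28966)
r₃ = r₁×r₂ = (+0.03887,+0.29682,+0.95414); SVD([r₁ r₂ r₃]) → R = UVᵀ:
  R  [+0.92815 +0.37016 +0.03887]
  R  [-0.36445 +0.88265 +0.29682]
  R  [+0.07556 -0.28966 +0.95414]
t = (+0.19483, +0.05652, +0.94255) m
tr R = 2.764945; θ = arccos((tr R − 1)/2) = 0.489703 rad = 28.058°
axis k = ((R−Rᵀ)₃₂, (R−Rᵀ)₁₃, (R−Rᵀ)₂₁) / (2 sinθ) = (-0.623439, -0.039006, -0.780898)
rvec = θ·k = (-0.305300, -0.019101, -0.382408)

rvec=(-0.3053, -0.0191, -0.3824) tvec=(0.1948, 0.0565, 0.9426)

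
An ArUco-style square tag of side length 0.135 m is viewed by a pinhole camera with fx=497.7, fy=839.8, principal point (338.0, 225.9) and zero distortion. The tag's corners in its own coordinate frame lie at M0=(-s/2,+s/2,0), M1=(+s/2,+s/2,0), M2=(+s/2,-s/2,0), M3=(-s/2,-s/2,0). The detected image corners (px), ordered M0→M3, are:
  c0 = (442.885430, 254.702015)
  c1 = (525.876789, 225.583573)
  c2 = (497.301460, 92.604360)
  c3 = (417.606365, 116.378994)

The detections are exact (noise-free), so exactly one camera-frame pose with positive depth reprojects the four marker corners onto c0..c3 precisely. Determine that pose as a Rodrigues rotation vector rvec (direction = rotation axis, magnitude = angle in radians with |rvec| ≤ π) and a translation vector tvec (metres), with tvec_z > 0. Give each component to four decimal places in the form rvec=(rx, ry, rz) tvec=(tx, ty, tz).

rvec=(-0.3071, -0.1383, -0.2148) tvec=(0.2041, -0.0504, 0.7629)

Intrinsics K: fx=497.7, fy=839.8, cx=338.0, cy=225.9
Marker side s = 0.135 m; corners in marker frame (Z=0):
  M0 = (-0.0675, +0.0675, 0)
  M1 = (+0.0675, +0.0675, 0)
  M2 = (+0.0675, -0.0675, 0)
  M3 = (-0.0675, -0.0675, 0)
Detected image corners:
  c0 = (442.885430, 254.702015) px
  c1 = (525.876789, 225.583573) px
  c2 = (497.301460, 92.604360) px
  c3 = (417.606365, 116.378994) px
Planar DLT: solve 8×8 A·h = b for H (H[2,2]=1):
  H  [+705.43291 +24.12445 +471.18041]
  H  [-157.64048 +940.30553 +170.41527]
  H  [+0.21914 -0.37271 +1.00000]
B = K⁻¹H; ‖b₁‖=1.310768, ‖b₂‖=1.310768; λ = 2/(‖b₁‖+‖b₂‖) = 0.762912, sign → tz>0 ⇒ λ=+0.762912
r₁ = λ·B[:,0] = (+0.96780,-0.18818,+0.16719); r₂ = λ·B[:,1] = (+0.23009,+0.93070,-0.28435)
r₃ = r₁×r₂ = (-0.10209,+0.31366,+0.94403); SVD([r₁ r₂ r₃]) → R = UVᵀ:
  R  [+0.96780 +0.23009 -0.10209]
  R  [-0.18818 +0.93070 +0.31366]
  R  [+0.16719 -0.28435 +0.94403]
t = (+0.20415, -0.05040, +0.76291) m
tr R = 2.842535; θ = arccos((tr R − 1)/2) = 0.399470 rad = 22.888°
axis k = ((R−Rᵀ)₃₂, (R−Rᵀ)₁₃, (R−Rᵀ)₂₁) / (2 sinθ) = (-0.768782, -0.346178, -0.537713)
rvec = θ·k = (-0.307105, -0.138288, -0.214800)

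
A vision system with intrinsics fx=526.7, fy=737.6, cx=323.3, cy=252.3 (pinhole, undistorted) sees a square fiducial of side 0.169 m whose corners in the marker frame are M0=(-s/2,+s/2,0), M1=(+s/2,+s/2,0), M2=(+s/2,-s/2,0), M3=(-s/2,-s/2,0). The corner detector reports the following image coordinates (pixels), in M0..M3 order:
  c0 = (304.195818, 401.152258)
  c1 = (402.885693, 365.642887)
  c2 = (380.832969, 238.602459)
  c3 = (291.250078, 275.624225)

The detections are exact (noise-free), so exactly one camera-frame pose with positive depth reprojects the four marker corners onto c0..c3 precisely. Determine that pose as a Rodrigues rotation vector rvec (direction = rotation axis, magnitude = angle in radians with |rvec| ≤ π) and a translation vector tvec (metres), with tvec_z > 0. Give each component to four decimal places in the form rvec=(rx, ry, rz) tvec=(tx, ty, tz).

Intrinsics K: fx=526.7, fy=737.6, cx=323.3, cy=252.3
Marker side s = 0.169 m; corners in marker frame (Z=0):
  M0 = (-0.0845, +0.0845, 0)
  M1 = (+0.0845, +0.0845, 0)
  M2 = (+0.0845, -0.0845, 0)
  M3 = (-0.0845, -0.0845, 0)
Detected image corners:
  c0 = (304.195818, 401.152258) px
  c1 = (402.885693, 365.642887) px
  c2 = (380.832969, 238.602459) px
  c3 = (291.250078, 275.624225) px
Planar DLT: solve 8×8 A·h = b for H (H[2,2]=1):
  H  [+478.80818 -80.02086 +343.51035]
  H  [-286.31335 +577.12799 +317.76490]
  H  [-0.22333 -0.53092 +1.00000]
B = K⁻¹H; ‖b₁‖=1.114239, ‖b₂‖=1.114239; λ = 2/(‖b₁‖+‖b₂‖) = 0.897473, sign → tz>0 ⇒ λ=+0.897473
r₁ = λ·B[:,0] = (+0.93890,-0.27981,-0.20043); r₂ = λ·B[:,1] = (+0.15613,+0.86521,-0.47649)
r₃ = r₁×r₂ = (+0.30674,+0.41608,+0.85603); SVD([r₁ r₂ r₃]) → R = UVᵀ:
  R  [+0.93890 +0.15613 +0.30674]
  R  [-0.27981 +0.86521 +0.41608]
  R  [-0.20043 -0.47649 +0.85603]
t = (+0.03444, +0.07965, +0.89747) m
tr R = 2.660132; θ = arccos((tr R − 1)/2) = 0.591571 rad = 33.895°
axis k = ((R−Rᵀ)₃₂, (R−Rᵀ)₁₃, (R−Rᵀ)₂₁) / (2 sinθ) = (-0.800277, +0.454735, -0.390861)
rvec = θ·k = (-0.473420, +0.269008, -0.231222)

rvec=(-0.4734, 0.2690, -0.2312) tvec=(0.0344, 0.0797, 0.8975)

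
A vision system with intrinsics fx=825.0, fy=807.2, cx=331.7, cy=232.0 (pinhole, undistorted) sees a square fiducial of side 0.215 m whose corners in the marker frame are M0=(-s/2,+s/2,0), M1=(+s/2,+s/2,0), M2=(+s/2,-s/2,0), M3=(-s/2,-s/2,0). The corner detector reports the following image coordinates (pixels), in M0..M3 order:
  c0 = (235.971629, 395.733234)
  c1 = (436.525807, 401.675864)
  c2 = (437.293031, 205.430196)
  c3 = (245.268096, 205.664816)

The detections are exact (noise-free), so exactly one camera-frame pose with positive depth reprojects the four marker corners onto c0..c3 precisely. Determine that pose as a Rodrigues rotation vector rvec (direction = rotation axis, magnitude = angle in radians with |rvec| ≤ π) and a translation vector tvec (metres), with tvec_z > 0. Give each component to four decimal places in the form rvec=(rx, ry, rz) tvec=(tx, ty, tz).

rvec=(-0.1873, 0.1304, 0.0153) tvec=(0.0061, 0.0756, 0.8973)

Intrinsics K: fx=825.0, fy=807.2, cx=331.7, cy=232.0
Marker side s = 0.215 m; corners in marker frame (Z=0):
  M0 = (-0.1075, +0.1075, 0)
  M1 = (+0.1075, +0.1075, 0)
  M2 = (+0.1075, -0.1075, 0)
  M3 = (-0.1075, -0.1075, 0)
Detected image corners:
  c0 = (235.971629, 395.733234) px
  c1 = (436.525807, 401.675864) px
  c2 = (437.293031, 205.430196) px
  c3 = (245.268096, 205.664816) px
Planar DLT: solve 8×8 A·h = b for H (H[2,2]=1):
  H  [+863.17610 -93.44562 +337.28304]
  H  [-31.06468 +835.99049 +299.96662]
  H  [-0.14570 -0.20584 +1.00000]
B = K⁻¹H; ‖b₁‖=1.114428, ‖b₂‖=1.114428; λ = 2/(‖b₁‖+‖b₂‖) = 0.897322, sign → tz>0 ⇒ λ=+0.897322
r₁ = λ·B[:,0] = (+0.99141,+0.00304,-0.13074); r₂ = λ·B[:,1] = (-0.02738,+0.98241,-0.18470)
r₃ = r₁×r₂ = (+0.12788,+0.18670,+0.97406); SVD([r₁ r₂ r₃]) → R = UVᵀ:
  R  [+0.99141 -0.02738 +0.12788]
  R  [+0.00304 +0.98241 +0.18670]
  R  [-0.13074 -0.18470 +0.97406]
t = (+0.00607, +0.07555, +0.89732) m
tr R = 2.947883; θ = arccos((tr R − 1)/2) = 0.228790 rad = 13.109°
axis k = ((R−Rᵀ)₃₂, (R−Rᵀ)₁₃, (R−Rᵀ)₂₁) / (2 sinθ) = (-0.818787, +0.570167, +0.067063)
rvec = θ·k = (-0.187330, +0.130448, +0.015343)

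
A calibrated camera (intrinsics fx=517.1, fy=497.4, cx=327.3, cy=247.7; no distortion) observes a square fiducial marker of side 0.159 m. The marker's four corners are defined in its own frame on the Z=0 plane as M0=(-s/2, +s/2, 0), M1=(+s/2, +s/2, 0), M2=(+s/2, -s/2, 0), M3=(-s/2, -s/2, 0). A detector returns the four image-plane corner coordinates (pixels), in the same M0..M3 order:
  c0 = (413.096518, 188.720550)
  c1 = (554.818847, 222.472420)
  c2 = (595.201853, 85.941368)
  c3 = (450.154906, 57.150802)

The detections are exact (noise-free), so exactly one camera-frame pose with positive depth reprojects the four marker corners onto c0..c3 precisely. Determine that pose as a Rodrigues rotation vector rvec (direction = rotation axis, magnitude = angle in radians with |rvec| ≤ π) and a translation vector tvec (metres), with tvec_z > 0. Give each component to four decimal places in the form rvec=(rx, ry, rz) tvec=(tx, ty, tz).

Intrinsics K: fx=517.1, fy=497.4, cx=327.3, cy=247.7
Marker side s = 0.159 m; corners in marker frame (Z=0):
  M0 = (-0.0795, +0.0795, 0)
  M1 = (+0.0795, +0.0795, 0)
  M2 = (+0.0795, -0.0795, 0)
  M3 = (-0.0795, -0.0795, 0)
Detected image corners:
  c0 = (413.096518, 188.720550) px
  c1 = (554.818847, 222.472420) px
  c2 = (595.201853, 85.941368) px
  c3 = (450.154906, 57.150802) px
Planar DLT: solve 8×8 A·h = b for H (H[2,2]=1):
  H  [+775.40263 -204.03290 +501.76743]
  H  [+161.99254 +853.58872 +138.67521]
  H  [-0.25098 +0.07805 +1.00000]
B = K⁻¹H; ‖b₁‖=1.736754, ‖b₂‖=1.736754; λ = 2/(‖b₁‖+‖b₂‖) = 0.575787, sign → tz>0 ⇒ λ=+0.575787
r₁ = λ·B[:,0] = (+0.95487,+0.25949,-0.14451); r₂ = λ·B[:,1] = (-0.25563,+0.96573,+0.04494)
r₃ = r₁×r₂ = (+0.15122,-0.00597,+0.98848); SVD([r₁ r₂ r₃]) → R = UVᵀ:
  R  [+0.95487 -0.25563 +0.15122]
  R  [+0.25949 +0.96573 -0.00597]
  R  [-0.14451 +0.04494 +0.98848]
t = (+0.19427, -0.12621, +0.57579) m
tr R = 2.909084; θ = arccos((tr R − 1)/2) = 0.302677 rad = 17.342°
axis k = ((R−Rᵀ)₃₂, (R−Rᵀ)₁₃, (R−Rᵀ)₂₁) / (2 sinθ) = (+0.085402, +0.496065, +0.864075)
rvec = θ·k = (+0.025849, +0.150148, +0.261536)

rvec=(0.0258, 0.1501, 0.2615) tvec=(0.1943, -0.1262, 0.5758)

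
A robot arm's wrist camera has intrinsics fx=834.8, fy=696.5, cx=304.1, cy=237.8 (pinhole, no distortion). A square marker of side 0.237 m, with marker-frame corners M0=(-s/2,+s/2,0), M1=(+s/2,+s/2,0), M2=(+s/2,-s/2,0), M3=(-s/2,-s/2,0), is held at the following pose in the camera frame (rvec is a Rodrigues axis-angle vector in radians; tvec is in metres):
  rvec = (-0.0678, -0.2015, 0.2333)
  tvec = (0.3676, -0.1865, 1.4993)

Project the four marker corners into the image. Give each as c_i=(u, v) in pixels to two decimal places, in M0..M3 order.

c0=(434.09, 190.55) c1=(554.97, 217.76) c2=(580.22, 113.48) c3=(461.85, 83.50)

Intrinsics K: fx=834.8, fy=696.5, cx=304.1, cy=237.8
Marker side s = 0.237 m; corners in marker frame (Z=0):
  M0 = (-0.1185, +0.1185, 0)
  M1 = (+0.1185, +0.1185, 0)
  M2 = (+0.1185, -0.1185, 0)
  M3 = (-0.1185, -0.1185, 0)
rvec = (-0.0678, -0.2015, 0.2333), |rvec| = θ = 0.31564 rad = 18.085°
Rodrigues: sinθ=0.31042, 1−cosθ=0.04940; R = I + sinθ·[k]× + (1−cosθ)·[k]×²:
    [+0.95288 -0.22267 -0.20601]
    [+0.23622 +0.97073 +0.04337]
    [+0.19033 -0.08999 +0.97759]
t = (0.3676, -0.1865, 1.4993) m
M0: Pc = R·M0+t = (+0.22830, -0.09946, +1.46608); u = 834.8·(+0.22830)/1.46608 + 304.1 = 434.0946, v = 696.5·(-0.09946)/1.46608 + 237.8 = 190.5488
M1: Pc = R·M1+t = (+0.45413, -0.04348, +1.51119); u = 834.8·(+0.45413)/1.51119 + 304.1 = 554.9667, v = 696.5·(-0.04348)/1.51119 + 237.8 = 217.7620
M2: Pc = R·M2+t = (+0.50690, -0.27354, +1.53252); u = 834.8·(+0.50690)/1.53252 + 304.1 = 580.2223, v = 696.5·(-0.27354)/1.53252 + 237.8 = 113.4815
M3: Pc = R·M3+t = (+0.28107, -0.32952, +1.48741); u = 834.8·(+0.28107)/1.48741 + 304.1 = 461.8492, v = 696.5·(-0.32952)/1.48741 + 237.8 = 83.4960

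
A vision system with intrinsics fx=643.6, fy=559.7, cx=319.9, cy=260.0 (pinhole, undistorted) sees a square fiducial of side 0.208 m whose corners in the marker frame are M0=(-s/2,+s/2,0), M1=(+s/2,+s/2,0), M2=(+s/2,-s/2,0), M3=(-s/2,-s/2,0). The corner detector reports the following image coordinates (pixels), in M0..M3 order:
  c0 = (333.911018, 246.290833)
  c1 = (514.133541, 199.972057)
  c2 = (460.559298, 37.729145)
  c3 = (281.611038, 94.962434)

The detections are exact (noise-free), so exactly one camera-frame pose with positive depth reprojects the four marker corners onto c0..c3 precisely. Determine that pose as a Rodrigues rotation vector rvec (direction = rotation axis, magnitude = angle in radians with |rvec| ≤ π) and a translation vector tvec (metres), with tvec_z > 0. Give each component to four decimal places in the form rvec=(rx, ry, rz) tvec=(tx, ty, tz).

rvec=(0.0752, 0.2205, -0.2870) tvec=(0.0835, -0.1461, 0.7175)

Intrinsics K: fx=643.6, fy=559.7, cx=319.9, cy=260.0
Marker side s = 0.208 m; corners in marker frame (Z=0):
  M0 = (-0.1040, +0.1040, 0)
  M1 = (+0.1040, +0.1040, 0)
  M2 = (+0.1040, -0.1040, 0)
  M3 = (-0.1040, -0.1040, 0)
Detected image corners:
  c0 = (333.911018, 246.290833) px
  c1 = (514.133541, 199.972057) px
  c2 = (460.559298, 37.729145) px
  c3 = (281.611038, 94.962434) px
Planar DLT: solve 8×8 A·h = b for H (H[2,2]=1):
  H  [+738.07712 +277.78790 +394.77159]
  H  [-294.39309 +761.43008 +146.06694]
  H  [-0.31526 +0.05882 +1.00000]
B = K⁻¹H; ‖b₁‖=1.393748, ‖b₂‖=1.393748; λ = 2/(‖b₁‖+‖b₂‖) = 0.717490, sign → tz>0 ⇒ λ=+0.717490
r₁ = λ·B[:,0] = (+0.93524,-0.27231,-0.22620); r₂ = λ·B[:,1] = (+0.28870,+0.95649,+0.04220)
r₃ = r₁×r₂ = (+0.20486,-0.10477,+0.97317); SVD([r₁ r₂ r₃]) → R = UVᵀ:
  R  [+0.93524 +0.28870 +0.20486]
  R  [-0.27231 +0.95649 -0.10477]
  R  [-0.22620 +0.04220 +0.97317]
t = (+0.08347, -0.14605, +0.71749) m
tr R = 2.864899; θ = arccos((tr R − 1)/2) = 0.369662 rad = 21.180°
axis k = ((R−Rᵀ)₃₂, (R−Rᵀ)₁₃, (R−Rᵀ)₂₁) / (2 sinθ) = (+0.203394, +0.596537, -0.776385)
rvec = θ·k = (+0.075187, +0.220517, -0.287000)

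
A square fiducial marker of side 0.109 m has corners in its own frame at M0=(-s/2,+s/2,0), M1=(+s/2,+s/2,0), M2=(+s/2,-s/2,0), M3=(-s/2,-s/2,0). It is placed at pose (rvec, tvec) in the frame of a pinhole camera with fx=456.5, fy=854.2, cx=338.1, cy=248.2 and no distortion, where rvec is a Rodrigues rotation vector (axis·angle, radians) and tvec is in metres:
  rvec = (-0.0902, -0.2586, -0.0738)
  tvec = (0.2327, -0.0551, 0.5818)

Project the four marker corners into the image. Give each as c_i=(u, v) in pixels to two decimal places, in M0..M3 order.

c0=(487.81, 251.79) c1=(561.77, 241.98) c2=(551.54, 88.00) c3=(478.20, 90.07)

Intrinsics K: fx=456.5, fy=854.2, cx=338.1, cy=248.2
Marker side s = 0.109 m; corners in marker frame (Z=0):
  M0 = (-0.0545, +0.0545, 0)
  M1 = (+0.0545, +0.0545, 0)
  M2 = (+0.0545, -0.0545, 0)
  M3 = (-0.0545, -0.0545, 0)
rvec = (-0.0902, -0.2586, -0.0738), |rvec| = θ = 0.28365 rad = 16.252°
Rodrigues: sinθ=0.27986, 1−cosθ=0.03996; R = I + sinθ·[k]× + (1−cosθ)·[k]×²:
    [+0.96408 +0.08440 -0.25184]
    [-0.06123 +0.99325 +0.09847]
    [+0.25845 -0.07952 +0.96275]
t = (0.2327, -0.0551, 0.5818) m
M0: Pc = R·M0+t = (+0.18476, +0.00237, +0.56338); u = 456.5·(+0.18476)/0.56338 + 338.1 = 487.8064, v = 854.2·(+0.00237)/0.56338 + 248.2 = 251.7924
M1: Pc = R·M1+t = (+0.28984, -0.00430, +0.59155); u = 456.5·(+0.28984)/0.59155 + 338.1 = 561.7709, v = 854.2·(-0.00430)/0.59155 + 248.2 = 241.9841
M2: Pc = R·M2+t = (+0.28064, -0.11257, +0.60022); u = 456.5·(+0.28064)/0.60022 + 338.1 = 551.5443, v = 854.2·(-0.11257)/0.60022 + 248.2 = 87.9973
M3: Pc = R·M3+t = (+0.17556, -0.10590, +0.57205); u = 456.5·(+0.17556)/0.57205 + 338.1 = 478.1969, v = 854.2·(-0.10590)/0.57205 + 248.2 = 90.0738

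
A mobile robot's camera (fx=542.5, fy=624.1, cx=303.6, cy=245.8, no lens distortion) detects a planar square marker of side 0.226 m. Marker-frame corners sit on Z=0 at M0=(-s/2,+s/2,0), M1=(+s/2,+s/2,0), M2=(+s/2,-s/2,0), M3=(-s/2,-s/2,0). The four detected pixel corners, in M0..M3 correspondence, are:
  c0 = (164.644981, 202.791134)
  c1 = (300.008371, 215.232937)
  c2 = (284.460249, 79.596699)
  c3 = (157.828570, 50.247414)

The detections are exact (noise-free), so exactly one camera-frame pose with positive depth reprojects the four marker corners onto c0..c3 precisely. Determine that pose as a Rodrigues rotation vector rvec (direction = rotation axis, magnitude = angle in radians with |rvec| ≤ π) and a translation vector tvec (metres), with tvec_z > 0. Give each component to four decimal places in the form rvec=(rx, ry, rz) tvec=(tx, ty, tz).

Intrinsics K: fx=542.5, fy=624.1, cx=303.6, cy=245.8
Marker side s = 0.226 m; corners in marker frame (Z=0):
  M0 = (-0.1130, +0.1130, 0)
  M1 = (+0.1130, +0.1130, 0)
  M2 = (+0.1130, -0.1130, 0)
  M3 = (-0.1130, -0.1130, 0)
Detected image corners:
  c0 = (164.644981, 202.791134) px
  c1 = (300.008371, 215.232937) px
  c2 = (284.460249, 79.596699) px
  c3 = (157.828570, 50.247414) px
Planar DLT: solve 8×8 A·h = b for H (H[2,2]=1):
  H  [+707.90166 -27.16445 +230.73002]
  H  [+171.84672 +588.11175 +134.84229]
  H  [+0.56902 -0.34351 +1.00000]
B = K⁻¹H; ‖b₁‖=1.139950, ‖b₂‖=1.139950; λ = 2/(‖b₁‖+‖b₂‖) = 0.877231, sign → tz>0 ⇒ λ=+0.877231
r₁ = λ·B[:,0] = (+0.86534,+0.04495,+0.49916); r₂ = λ·B[:,1] = (+0.12471,+0.94533,-0.30134)
r₃ = r₁×r₂ = (-0.48542,+0.32301,+0.81243); SVD([r₁ r₂ r₃]) → R = UVᵀ:
  R  [+0.86534 +0.12471 -0.48542]
  R  [+0.04495 +0.94533 +0.32301]
  R  [+0.49916 -0.30134 +0.81243]
t = (-0.11783, -0.15596, +0.87723) m
tr R = 2.623096; θ = arccos((tr R − 1)/2) = 0.624000 rad = 35.753°
axis k = ((R−Rᵀ)₃₂, (R−Rᵀ)₁₃, (R−Rᵀ)₂₁) / (2 sinθ) = (-0.534283, -0.842546, -0.068252)
rvec = θ·k = (-0.333392, -0.525748, -0.042590)

rvec=(-0.3334, -0.5257, -0.0426) tvec=(-0.1178, -0.1560, 0.8772)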